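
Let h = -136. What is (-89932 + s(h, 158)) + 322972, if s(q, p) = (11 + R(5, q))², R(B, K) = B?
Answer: 233296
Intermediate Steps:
s(q, p) = 256 (s(q, p) = (11 + 5)² = 16² = 256)
(-89932 + s(h, 158)) + 322972 = (-89932 + 256) + 322972 = -89676 + 322972 = 233296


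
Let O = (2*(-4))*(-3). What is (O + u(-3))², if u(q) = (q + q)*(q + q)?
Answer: 3600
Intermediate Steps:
u(q) = 4*q² (u(q) = (2*q)*(2*q) = 4*q²)
O = 24 (O = -8*(-3) = 24)
(O + u(-3))² = (24 + 4*(-3)²)² = (24 + 4*9)² = (24 + 36)² = 60² = 3600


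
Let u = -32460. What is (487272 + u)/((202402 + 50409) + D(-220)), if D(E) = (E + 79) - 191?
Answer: 454812/252479 ≈ 1.8014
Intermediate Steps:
D(E) = -112 + E (D(E) = (79 + E) - 191 = -112 + E)
(487272 + u)/((202402 + 50409) + D(-220)) = (487272 - 32460)/((202402 + 50409) + (-112 - 220)) = 454812/(252811 - 332) = 454812/252479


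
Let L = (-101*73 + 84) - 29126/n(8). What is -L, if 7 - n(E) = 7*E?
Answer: 328035/49 ≈ 6694.6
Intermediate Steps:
n(E) = 7 - 7*E
L = -328035/49 (L = (-101*73 + 84) - 29126/(7 - 7*8) = (-7373 + 84) - 29126/(7 - 56) = -7289 - 29126/(-49) = -7289 - 29126*(-1/49) = -7289 + 29126/49 = -328035/49 ≈ -6694.6)
-L = -1*(-328035/49) = 328035/49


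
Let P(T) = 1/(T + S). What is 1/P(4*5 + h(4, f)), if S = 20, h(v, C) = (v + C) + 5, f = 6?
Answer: 55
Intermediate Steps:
h(v, C) = 5 + C + v (h(v, C) = (C + v) + 5 = 5 + C + v)
P(T) = 1/(20 + T) (P(T) = 1/(T + 20) = 1/(20 + T))
1/P(4*5 + h(4, f)) = 1/(1/(20 + (4*5 + (5 + 6 + 4)))) = 1/(1/(20 + (20 + 15))) = 1/(1/(20 + 35)) = 1/(1/55) = 55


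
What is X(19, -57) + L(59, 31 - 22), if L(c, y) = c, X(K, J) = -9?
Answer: 50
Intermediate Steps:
X(19, -57) + L(59, 31 - 22) = -9 + 59 = 50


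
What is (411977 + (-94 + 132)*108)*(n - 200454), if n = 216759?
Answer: 6784200705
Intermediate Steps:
(411977 + (-94 + 132)*108)*(n - 200454) = (411977 + (-94 + 132)*108)*(216759 - 200454) = (411977 + 38*108)*16305 = (411977 + 4104)*16305 = 416081*16305 = 6784200705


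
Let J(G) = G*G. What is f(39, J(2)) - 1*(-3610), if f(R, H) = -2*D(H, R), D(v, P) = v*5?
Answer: 3570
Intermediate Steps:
D(v, P) = 5*v
J(G) = G²
f(R, H) = -10*H
f(39, J(2)) - 1*(-3610) = -10*2² - 1*(-3610) = -10*4 + 3610 = -40 + 3610 = 3570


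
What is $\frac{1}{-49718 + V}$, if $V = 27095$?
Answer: $- \frac{1}{22623} \approx -4.4203 \cdot 10^{-5}$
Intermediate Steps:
$\frac{1}{-49718 + V} = \frac{1}{-49718 + 27095} = \frac{1}{-22623} = - \frac{1}{22623}$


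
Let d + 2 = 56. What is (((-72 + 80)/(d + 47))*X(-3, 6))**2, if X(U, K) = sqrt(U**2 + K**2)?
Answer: 2880/10201 ≈ 0.28233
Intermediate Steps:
d = 54 (d = -2 + 56 = 54)
X(U, K) = sqrt(K**2 + U**2)
(((-72 + 80)/(d + 47))*X(-3, 6))**2 = (((-72 + 80)/(54 + 47))*sqrt(6**2 + (-3)**2))**2 = ((8/101)*sqrt(36 + 9))**2 = ((8*(1/101))*sqrt(45))**2 = (8*(3*sqrt(5))/101)**2 = (24*sqrt(5)/101)**2 = 2880/10201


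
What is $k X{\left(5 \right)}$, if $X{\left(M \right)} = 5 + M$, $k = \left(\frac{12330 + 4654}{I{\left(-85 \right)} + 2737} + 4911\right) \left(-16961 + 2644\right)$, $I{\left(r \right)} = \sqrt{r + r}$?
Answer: $\frac{143170 \left(- 4911 \sqrt{170} + 13458391 i\right)}{\sqrt{170} - 2737 i} \approx -7.04 \cdot 10^{8} + 4232.1 i$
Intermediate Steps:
$I{\left(r \right)} = \sqrt{2} \sqrt{r}$ ($I{\left(r \right)} = \sqrt{2 r} = \sqrt{2} \sqrt{r}$)
$k = -70310787 - \frac{243159928}{2737 + i \sqrt{170}}$ ($k = \left(\frac{12330 + 4654}{\sqrt{2} \sqrt{-85} + 2737} + 4911\right) \left(-16961 + 2644\right) = \left(\frac{16984}{\sqrt{2} i \sqrt{85} + 2737} + 4911\right) \left(-14317\right) = \left(\frac{16984}{i \sqrt{170} + 2737} + 4911\right) \left(-14317\right) = \left(\frac{16984}{2737 + i \sqrt{170}} + 4911\right) \left(-14317\right) = \left(4911 + \frac{16984}{2737 + i \sqrt{170}}\right) \left(-14317\right) = -70310787 - \frac{243159928}{2737 + i \sqrt{170}} \approx -7.04 \cdot 10^{7} + 423.21 i$)
$k X{\left(5 \right)} = \frac{14317 \left(- 4911 \sqrt{170} + 13458391 i\right)}{\sqrt{170} - 2737 i} \left(5 + 5\right) = \frac{14317 \left(- 4911 \sqrt{170} + 13458391 i\right)}{\sqrt{170} - 2737 i} 10 = \frac{143170 \left(- 4911 \sqrt{170} + 13458391 i\right)}{\sqrt{170} - 2737 i}$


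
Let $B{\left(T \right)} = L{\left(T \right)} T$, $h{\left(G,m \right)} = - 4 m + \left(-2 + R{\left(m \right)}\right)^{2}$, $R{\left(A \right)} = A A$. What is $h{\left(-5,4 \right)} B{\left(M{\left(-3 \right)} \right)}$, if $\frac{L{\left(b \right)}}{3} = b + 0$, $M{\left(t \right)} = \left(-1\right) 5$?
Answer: $13500$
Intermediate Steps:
$M{\left(t \right)} = -5$
$R{\left(A \right)} = A^{2}$
$L{\left(b \right)} = 3 b$ ($L{\left(b \right)} = 3 \left(b + 0\right) = 3 b$)
$h{\left(G,m \right)} = \left(-2 + m^{2}\right)^{2} - 4 m$ ($h{\left(G,m \right)} = - 4 m + \left(-2 + m^{2}\right)^{2} = \left(-2 + m^{2}\right)^{2} - 4 m$)
$B{\left(T \right)} = 3 T^{2}$ ($B{\left(T \right)} = 3 T T = 3 T^{2}$)
$h{\left(-5,4 \right)} B{\left(M{\left(-3 \right)} \right)} = \left(\left(-2 + 4^{2}\right)^{2} - 16\right) 3 \left(-5\right)^{2} = \left(\left(-2 + 16\right)^{2} - 16\right) 3 \cdot 25 = \left(14^{2} - 16\right) 75 = \left(196 - 16\right) 75 = 180 \cdot 75 = 13500$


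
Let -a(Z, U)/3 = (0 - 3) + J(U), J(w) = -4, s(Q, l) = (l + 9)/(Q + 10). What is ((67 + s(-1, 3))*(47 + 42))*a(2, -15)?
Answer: 127715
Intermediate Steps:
s(Q, l) = (9 + l)/(10 + Q)
a(Z, U) = 21 (a(Z, U) = -3*((0 - 3) - 4) = -3*(-3 - 4) = -3*(-7) = 21)
((67 + s(-1, 3))*(47 + 42))*a(2, -15) = ((67 + (9 + 3)/(10 - 1))*(47 + 42))*21 = ((67 + 12/9)*89)*21 = ((67 + (⅑)*12)*89)*21 = ((67 + 4/3)*89)*21 = ((205/3)*89)*21 = (18245/3)*21 = 127715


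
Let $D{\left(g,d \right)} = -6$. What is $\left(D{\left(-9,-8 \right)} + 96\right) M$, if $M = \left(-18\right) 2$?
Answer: $-3240$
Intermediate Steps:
$M = -36$
$\left(D{\left(-9,-8 \right)} + 96\right) M = \left(-6 + 96\right) \left(-36\right) = 90 \left(-36\right) = -3240$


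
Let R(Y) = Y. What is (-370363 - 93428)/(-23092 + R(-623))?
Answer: 4987/255 ≈ 19.557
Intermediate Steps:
(-370363 - 93428)/(-23092 + R(-623)) = (-370363 - 93428)/(-23092 - 623) = -463791/(-23715) = -463791*(-1/23715) = 4987/255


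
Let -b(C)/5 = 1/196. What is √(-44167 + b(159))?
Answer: I*√8656737/14 ≈ 210.16*I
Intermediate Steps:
b(C) = -5/196
√(-44167 + b(159)) = √(-44167 - 5/196) = √(-8656737/196) = I*√8656737/14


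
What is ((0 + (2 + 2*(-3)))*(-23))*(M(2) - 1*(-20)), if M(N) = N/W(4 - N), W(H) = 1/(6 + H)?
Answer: 3312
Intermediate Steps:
M(N) = N*(10 - N) (M(N) = N/(1/(6 + (4 - N))) = N/(1/(10 - N)) = N*(10 - N))
((0 + (2 + 2*(-3)))*(-23))*(M(2) - 1*(-20)) = ((0 + (2 + 2*(-3)))*(-23))*(2*(10 - 1*2) - 1*(-20)) = ((0 + (2 - 6))*(-23))*(2*(10 - 2) + 20) = ((0 - 4)*(-23))*(2*8 + 20) = (-4*(-23))*(16 + 20) = 92*36 = 3312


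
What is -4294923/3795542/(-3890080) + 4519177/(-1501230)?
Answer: -6672547033417471943/2216560393832873280 ≈ -3.0103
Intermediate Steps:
-4294923/3795542/(-3890080) + 4519177/(-1501230) = -4294923*1/3795542*(-1/3890080) + 4519177*(-1/1501230) = -4294923/3795542*(-1/3890080) - 4519177/1501230 = 4294923/14764962023360 - 4519177/1501230 = -6672547033417471943/2216560393832873280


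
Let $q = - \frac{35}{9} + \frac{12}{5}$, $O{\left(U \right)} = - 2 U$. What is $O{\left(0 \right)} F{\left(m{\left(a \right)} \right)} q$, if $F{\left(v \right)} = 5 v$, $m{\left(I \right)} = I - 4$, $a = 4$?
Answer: $0$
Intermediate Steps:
$m{\left(I \right)} = -4 + I$
$q = - \frac{67}{45}$ ($q = \left(-35\right) \frac{1}{9} + 12 \cdot \frac{1}{5} = - \frac{35}{9} + \frac{12}{5} = - \frac{67}{45} \approx -1.4889$)
$O{\left(0 \right)} F{\left(m{\left(a \right)} \right)} q = \left(-2\right) 0 \cdot 5 \left(-4 + 4\right) \left(- \frac{67}{45}\right) = 0 \cdot 5 \cdot 0 \left(- \frac{67}{45}\right) = 0 \cdot 0 \left(- \frac{67}{45}\right) = 0 \left(- \frac{67}{45}\right) = 0$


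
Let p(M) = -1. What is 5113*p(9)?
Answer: -5113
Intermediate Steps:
5113*p(9) = 5113*(-1) = -5113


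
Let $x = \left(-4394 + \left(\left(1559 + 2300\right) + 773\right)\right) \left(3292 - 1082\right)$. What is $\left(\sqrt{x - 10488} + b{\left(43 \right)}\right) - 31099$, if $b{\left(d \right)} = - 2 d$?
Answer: $-31185 + 2 \sqrt{128873} \approx -30467.0$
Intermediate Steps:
$x = 525980$ ($x = \left(-4394 + \left(3859 + 773\right)\right) 2210 = \left(-4394 + 4632\right) 2210 = 238 \cdot 2210 = 525980$)
$\left(\sqrt{x - 10488} + b{\left(43 \right)}\right) - 31099 = \left(\sqrt{525980 - 10488} - 86\right) - 31099 = \left(\sqrt{515492} - 86\right) - 31099 = \left(2 \sqrt{128873} - 86\right) - 31099 = \left(-86 + 2 \sqrt{128873}\right) - 31099 = -31185 + 2 \sqrt{128873}$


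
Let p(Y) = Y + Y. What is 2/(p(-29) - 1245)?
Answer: -2/1303 ≈ -0.0015349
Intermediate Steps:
p(Y) = 2*Y
2/(p(-29) - 1245) = 2/(2*(-29) - 1245) = 2/(-58 - 1245) = 2/(-1303) = 2*(-1/1303) = -2/1303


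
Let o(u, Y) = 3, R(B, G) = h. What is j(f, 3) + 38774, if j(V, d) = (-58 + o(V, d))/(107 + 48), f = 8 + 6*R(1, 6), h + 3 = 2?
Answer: 1201983/31 ≈ 38774.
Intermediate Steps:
h = -1 (h = -3 + 2 = -1)
R(B, G) = -1
f = 2 (f = 8 + 6*(-1) = 8 - 6 = 2)
j(V, d) = -11/31 (j(V, d) = (-58 + 3)/(107 + 48) = -55/155 = -55*1/155 = -11/31)
j(f, 3) + 38774 = -11/31 + 38774 = 1201983/31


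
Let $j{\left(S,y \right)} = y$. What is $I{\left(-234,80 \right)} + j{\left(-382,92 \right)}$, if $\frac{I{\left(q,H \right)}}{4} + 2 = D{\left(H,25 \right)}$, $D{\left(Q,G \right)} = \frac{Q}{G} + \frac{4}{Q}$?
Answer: $97$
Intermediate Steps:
$D{\left(Q,G \right)} = \frac{4}{Q} + \frac{Q}{G}$
$I{\left(q,H \right)} = -8 + \frac{16}{H} + \frac{4 H}{25}$ ($I{\left(q,H \right)} = -8 + 4 \left(\frac{4}{H} + \frac{H}{25}\right) = -8 + \left(\frac{16}{H} + \frac{4 H}{25}\right) = -8 + \frac{16}{H} + \frac{4 H}{25}$)
$I{\left(-234,80 \right)} + j{\left(-382,92 \right)} = \left(-8 + \frac{16}{80} + \frac{4}{25} \cdot 80\right) + 92 = \left(-8 + 16 \cdot \frac{1}{80} + \frac{64}{5}\right) + 92 = \left(-8 + \frac{1}{5} + \frac{64}{5}\right) + 92 = 5 + 92 = 97$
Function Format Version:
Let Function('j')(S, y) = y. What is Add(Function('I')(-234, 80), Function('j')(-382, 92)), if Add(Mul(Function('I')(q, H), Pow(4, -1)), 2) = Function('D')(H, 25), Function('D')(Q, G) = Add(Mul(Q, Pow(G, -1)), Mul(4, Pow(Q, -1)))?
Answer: 97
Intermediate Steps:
Function('D')(Q, G) = Add(Mul(4, Pow(Q, -1)), Mul(Q, Pow(G, -1)))
Function('I')(q, H) = Add(-8, Mul(16, Pow(H, -1)), Mul(Rational(4, 25), H)) (Function('I')(q, H) = Add(-8, Mul(4, Add(Mul(4, Pow(H, -1)), Mul(H, Pow(25, -1))))) = Add(-8, Mul(4, Add(Mul(4, Pow(H, -1)), Mul(H, Rational(1, 25))))) = Add(-8, Mul(4, Add(Mul(4, Pow(H, -1)), Mul(Rational(1, 25), H)))) = Add(-8, Add(Mul(16, Pow(H, -1)), Mul(Rational(4, 25), H))) = Add(-8, Mul(16, Pow(H, -1)), Mul(Rational(4, 25), H)))
Add(Function('I')(-234, 80), Function('j')(-382, 92)) = Add(Add(-8, Mul(16, Pow(80, -1)), Mul(Rational(4, 25), 80)), 92) = Add(Add(-8, Mul(16, Rational(1, 80)), Rational(64, 5)), 92) = Add(Add(-8, Rational(1, 5), Rational(64, 5)), 92) = Add(5, 92) = 97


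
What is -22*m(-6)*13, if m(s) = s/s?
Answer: -286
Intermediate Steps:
m(s) = 1
-22*m(-6)*13 = -22*1*13 = -22*13 = -286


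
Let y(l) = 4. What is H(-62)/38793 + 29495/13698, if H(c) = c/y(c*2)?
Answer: 190664536/88564419 ≈ 2.1528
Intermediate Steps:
H(c) = c/4
H(-62)/38793 + 29495/13698 = ((¼)*(-62))/38793 + 29495/13698 = -31/2*1/38793 + 29495*(1/13698) = -31/77586 + 29495/13698 = 190664536/88564419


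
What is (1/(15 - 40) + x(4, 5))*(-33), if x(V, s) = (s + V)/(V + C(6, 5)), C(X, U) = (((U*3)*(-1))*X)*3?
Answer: 16203/6650 ≈ 2.4365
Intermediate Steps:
C(X, U) = -9*U*X (C(X, U) = (((3*U)*(-1))*X)*3 = ((-3*U)*X)*3 = -3*U*X*3 = -9*U*X)
x(V, s) = (V + s)/(-270 + V) (x(V, s) = (s + V)/(V - 9*5*6) = (V + s)/(V - 270) = (V + s)/(-270 + V))
(1/(15 - 40) + x(4, 5))*(-33) = (1/(15 - 40) + (4 + 5)/(-270 + 4))*(-33) = (1/(-25) + 9/(-266))*(-33) = (-1/25 - 1/266*9)*(-33) = (-1/25 - 9/266)*(-33) = -491/6650*(-33) = 16203/6650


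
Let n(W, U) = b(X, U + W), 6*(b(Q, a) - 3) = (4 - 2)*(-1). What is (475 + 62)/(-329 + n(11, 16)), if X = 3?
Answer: -1611/979 ≈ -1.6456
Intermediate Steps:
b(Q, a) = 8/3 (b(Q, a) = 3 + ((4 - 2)*(-1))/6 = 3 + (2*(-1))/6 = 3 + (⅙)*(-2) = 3 - ⅓ = 8/3)
n(W, U) = 8/3
(475 + 62)/(-329 + n(11, 16)) = (475 + 62)/(-329 + 8/3) = 537/(-979/3) = 537*(-3/979) = -1611/979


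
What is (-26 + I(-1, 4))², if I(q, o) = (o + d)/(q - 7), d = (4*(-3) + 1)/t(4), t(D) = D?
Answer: 700569/1024 ≈ 684.15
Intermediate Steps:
d = -11/4 (d = (4*(-3) + 1)/4 = (-12 + 1)*(¼) = -11*¼ = -11/4 ≈ -2.7500)
I(q, o) = (-11/4 + o)/(-7 + q) (I(q, o) = (o - 11/4)/(q - 7) = (-11/4 + o)/(-7 + q))
(-26 + I(-1, 4))² = (-26 + (-11/4 + 4)/(-7 - 1))² = (-26 + (5/4)/(-8))² = (-26 - ⅛*5/4)² = (-26 - 5/32)² = (-837/32)² = 700569/1024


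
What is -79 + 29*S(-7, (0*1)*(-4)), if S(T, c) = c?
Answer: -79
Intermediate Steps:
-79 + 29*S(-7, (0*1)*(-4)) = -79 + 29*((0*1)*(-4)) = -79 + 29*(0*(-4)) = -79 + 29*0 = -79 + 0 = -79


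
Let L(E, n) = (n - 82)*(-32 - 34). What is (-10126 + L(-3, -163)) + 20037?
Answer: 26081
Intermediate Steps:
L(E, n) = 5412 - 66*n (L(E, n) = (-82 + n)*(-66) = 5412 - 66*n)
(-10126 + L(-3, -163)) + 20037 = (-10126 + (5412 - 66*(-163))) + 20037 = (-10126 + (5412 + 10758)) + 20037 = (-10126 + 16170) + 20037 = 6044 + 20037 = 26081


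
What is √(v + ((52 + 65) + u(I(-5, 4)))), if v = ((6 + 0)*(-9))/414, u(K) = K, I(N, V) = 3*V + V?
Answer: 4*√4393/23 ≈ 11.527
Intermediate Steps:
I(N, V) = 4*V
v = -3/23 (v = (6*(-9))*(1/414) = -54*1/414 = -3/23 ≈ -0.13043)
√(v + ((52 + 65) + u(I(-5, 4)))) = √(-3/23 + ((52 + 65) + 4*4)) = √(-3/23 + (117 + 16)) = √(-3/23 + 133) = √(3056/23) = 4*√4393/23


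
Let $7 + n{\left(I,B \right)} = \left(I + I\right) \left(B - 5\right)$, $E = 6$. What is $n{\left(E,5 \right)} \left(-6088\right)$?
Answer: $42616$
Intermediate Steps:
$n{\left(I,B \right)} = -7 + 2 I \left(-5 + B\right)$ ($n{\left(I,B \right)} = -7 + \left(I + I\right) \left(B - 5\right) = -7 + 2 I \left(-5 + B\right)$)
$n{\left(E,5 \right)} \left(-6088\right) = \left(-7 - 60 + 2 \cdot 5 \cdot 6\right) \left(-6088\right) = \left(-7 - 60 + 60\right) \left(-6088\right) = \left(-7\right) \left(-6088\right) = 42616$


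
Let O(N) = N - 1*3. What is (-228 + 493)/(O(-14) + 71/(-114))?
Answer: -30210/2009 ≈ -15.037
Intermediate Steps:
O(N) = -3 + N (O(N) = N - 3 = -3 + N)
(-228 + 493)/(O(-14) + 71/(-114)) = (-228 + 493)/((-3 - 14) + 71/(-114)) = 265/(-17 + 71*(-1/114)) = 265/(-17 - 71/114) = 265/(-2009/114) = 265*(-114/2009) = -30210/2009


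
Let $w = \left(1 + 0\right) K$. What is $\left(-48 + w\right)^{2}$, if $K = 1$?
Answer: $2209$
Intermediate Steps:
$w = 1$ ($w = \left(1 + 0\right) 1 = 1 \cdot 1 = 1$)
$\left(-48 + w\right)^{2} = \left(-48 + 1\right)^{2} = \left(-47\right)^{2} = 2209$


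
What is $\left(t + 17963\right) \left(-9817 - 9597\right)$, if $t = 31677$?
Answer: $-963710960$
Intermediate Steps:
$\left(t + 17963\right) \left(-9817 - 9597\right) = \left(31677 + 17963\right) \left(-9817 - 9597\right) = 49640 \left(-19414\right) = -963710960$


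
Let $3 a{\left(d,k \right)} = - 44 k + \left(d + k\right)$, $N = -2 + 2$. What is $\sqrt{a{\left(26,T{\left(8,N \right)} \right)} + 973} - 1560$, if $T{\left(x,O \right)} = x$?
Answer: $-1560 + 17 \sqrt{3} \approx -1530.6$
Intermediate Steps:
$N = 0$
$a{\left(d,k \right)} = - \frac{43 k}{3} + \frac{d}{3}$ ($a{\left(d,k \right)} = \frac{- 44 k + \left(d + k\right)}{3} = \frac{d - 43 k}{3} = - \frac{43 k}{3} + \frac{d}{3}$)
$\sqrt{a{\left(26,T{\left(8,N \right)} \right)} + 973} - 1560 = \sqrt{\left(\left(- \frac{43}{3}\right) 8 + \frac{1}{3} \cdot 26\right) + 973} - 1560 = \sqrt{\left(- \frac{344}{3} + \frac{26}{3}\right) + 973} - 1560 = \sqrt{-106 + 973} - 1560 = \sqrt{867} - 1560 = 17 \sqrt{3} - 1560 = -1560 + 17 \sqrt{3}$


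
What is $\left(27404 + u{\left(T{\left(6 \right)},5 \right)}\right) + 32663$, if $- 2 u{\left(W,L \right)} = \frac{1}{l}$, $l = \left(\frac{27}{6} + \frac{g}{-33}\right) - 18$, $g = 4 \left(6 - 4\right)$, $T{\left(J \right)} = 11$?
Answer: $\frac{54480802}{907} \approx 60067.0$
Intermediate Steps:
$g = 8$ ($g = 4 \cdot 2 = 8$)
$l = - \frac{907}{66}$ ($l = \left(\frac{27}{6} + \frac{8}{-33}\right) - 18 = \left(27 \cdot \frac{1}{6} + 8 \left(- \frac{1}{33}\right)\right) - 18 = \left(\frac{9}{2} - \frac{8}{33}\right) - 18 = \frac{281}{66} - 18 = - \frac{907}{66} \approx -13.742$)
$u{\left(W,L \right)} = \frac{33}{907}$ ($u{\left(W,L \right)} = - \frac{1}{2 \left(- \frac{907}{66}\right)} = \left(- \frac{1}{2}\right) \left(- \frac{66}{907}\right) = \frac{33}{907}$)
$\left(27404 + u{\left(T{\left(6 \right)},5 \right)}\right) + 32663 = \left(27404 + \frac{33}{907}\right) + 32663 = \frac{24855461}{907} + 32663 = \frac{54480802}{907}$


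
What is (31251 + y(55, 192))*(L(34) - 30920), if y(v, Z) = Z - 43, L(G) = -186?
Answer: -976728400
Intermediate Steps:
y(v, Z) = -43 + Z
(31251 + y(55, 192))*(L(34) - 30920) = (31251 + (-43 + 192))*(-186 - 30920) = (31251 + 149)*(-31106) = 31400*(-31106) = -976728400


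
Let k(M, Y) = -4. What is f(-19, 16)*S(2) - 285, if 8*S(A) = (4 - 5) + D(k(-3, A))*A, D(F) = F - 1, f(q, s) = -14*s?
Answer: 23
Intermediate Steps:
D(F) = -1 + F
S(A) = -1/8 - 5*A/8 (S(A) = ((4 - 5) + (-1 - 4)*A)/8 = (-1 - 5*A)/8 = -1/8 - 5*A/8)
f(-19, 16)*S(2) - 285 = (-14*16)*(-1/8 - 5/8*2) - 285 = -224*(-1/8 - 5/4) - 285 = -224*(-11/8) - 285 = 308 - 285 = 23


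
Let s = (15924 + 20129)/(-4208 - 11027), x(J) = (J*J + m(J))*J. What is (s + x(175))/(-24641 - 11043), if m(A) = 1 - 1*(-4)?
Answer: -81663372697/543645740 ≈ -150.21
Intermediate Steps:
m(A) = 5 (m(A) = 1 + 4 = 5)
x(J) = J*(5 + J²) (x(J) = (J*J + 5)*J = (J² + 5)*J = (5 + J²)*J = J*(5 + J²))
s = -36053/15235 (s = 36053/(-15235) = 36053*(-1/15235) = -36053/15235 ≈ -2.3665)
(s + x(175))/(-24641 - 11043) = (-36053/15235 + 175*(5 + 175²))/(-24641 - 11043) = (-36053/15235 + 175*(5 + 30625))/(-35684) = (-36053/15235 + 175*30630)*(-1/35684) = (-36053/15235 + 5360250)*(-1/35684) = (81663372697/15235)*(-1/35684) = -81663372697/543645740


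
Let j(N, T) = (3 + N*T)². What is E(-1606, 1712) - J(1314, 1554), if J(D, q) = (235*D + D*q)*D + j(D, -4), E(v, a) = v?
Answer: -3116475859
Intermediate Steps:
J(D, q) = (3 - 4*D)² + D*(235*D + D*q) (J(D, q) = (235*D + D*q)*D + (3 + D*(-4))² = D*(235*D + D*q) + (3 - 4*D)² = (3 - 4*D)² + D*(235*D + D*q))
E(-1606, 1712) - J(1314, 1554) = -1606 - (9 - 24*1314 + 251*1314² + 1554*1314²) = -1606 - (9 - 31536 + 251*1726596 + 1554*1726596) = -1606 - (9 - 31536 + 433375596 + 2683130184) = -1606 - 1*3116474253 = -1606 - 3116474253 = -3116475859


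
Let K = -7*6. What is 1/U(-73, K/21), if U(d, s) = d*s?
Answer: 1/146 ≈ 0.0068493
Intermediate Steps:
K = -42
1/U(-73, K/21) = 1/(-(-3066)/21) = 1/(-73*(-2)) = 1/146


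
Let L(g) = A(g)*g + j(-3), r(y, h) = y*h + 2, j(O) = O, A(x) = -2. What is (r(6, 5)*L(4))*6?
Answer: -2112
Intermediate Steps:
r(y, h) = 2 + h*y (r(y, h) = h*y + 2 = 2 + h*y)
L(g) = -3 - 2*g (L(g) = -2*g - 3 = -3 - 2*g)
(r(6, 5)*L(4))*6 = ((2 + 5*6)*(-3 - 2*4))*6 = ((2 + 30)*(-3 - 8))*6 = (32*(-11))*6 = -352*6 = -2112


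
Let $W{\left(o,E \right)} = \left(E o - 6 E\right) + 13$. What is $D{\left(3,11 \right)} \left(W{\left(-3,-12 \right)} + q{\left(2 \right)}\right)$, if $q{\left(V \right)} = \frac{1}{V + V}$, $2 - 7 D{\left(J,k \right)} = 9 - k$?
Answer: $\frac{485}{7} \approx 69.286$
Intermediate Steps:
$D{\left(J,k \right)} = -1 + \frac{k}{7}$ ($D{\left(J,k \right)} = \frac{2}{7} - \frac{9 - k}{7} = \frac{2}{7} + \left(- \frac{9}{7} + \frac{k}{7}\right) = -1 + \frac{k}{7}$)
$W{\left(o,E \right)} = 13 - 6 E + E o$ ($W{\left(o,E \right)} = \left(- 6 E + E o\right) + 13 = 13 - 6 E + E o$)
$q{\left(V \right)} = \frac{1}{2 V}$
$D{\left(3,11 \right)} \left(W{\left(-3,-12 \right)} + q{\left(2 \right)}\right) = \left(-1 + \frac{1}{7} \cdot 11\right) \left(\left(13 - -72 - -36\right) + \frac{1}{2 \cdot 2}\right) = \left(-1 + \frac{11}{7}\right) \left(\left(13 + 72 + 36\right) + \frac{1}{2} \cdot \frac{1}{2}\right) = \frac{4 \left(121 + \frac{1}{4}\right)}{7} = \frac{4}{7} \cdot \frac{485}{4} = \frac{485}{7}$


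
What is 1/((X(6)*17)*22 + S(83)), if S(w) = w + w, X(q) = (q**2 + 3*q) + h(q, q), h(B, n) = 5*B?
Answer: 1/31582 ≈ 3.1664e-5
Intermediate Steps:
X(q) = q**2 + 8*q (X(q) = (q**2 + 3*q) + 5*q = q**2 + 8*q)
S(w) = 2*w
1/((X(6)*17)*22 + S(83)) = 1/(((6*(8 + 6))*17)*22 + 2*83) = 1/(((6*14)*17)*22 + 166) = 1/((84*17)*22 + 166) = 1/(1428*22 + 166) = 1/(31416 + 166) = 1/31582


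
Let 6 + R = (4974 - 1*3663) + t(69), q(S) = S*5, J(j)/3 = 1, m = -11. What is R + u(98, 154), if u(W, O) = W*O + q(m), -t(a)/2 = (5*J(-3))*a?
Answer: 14272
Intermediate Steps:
J(j) = 3 (J(j) = 3*1 = 3)
t(a) = -30*a (t(a) = -2*5*3*a = -30*a)
q(S) = 5*S
u(W, O) = -55 + O*W (u(W, O) = W*O + 5*(-11) = O*W - 55 = -55 + O*W)
R = -765 (R = -6 + ((4974 - 1*3663) - 30*69) = -6 + ((4974 - 3663) - 2070) = -6 + (1311 - 2070) = -6 - 759 = -765)
R + u(98, 154) = -765 + (-55 + 154*98) = -765 + (-55 + 15092) = -765 + 15037 = 14272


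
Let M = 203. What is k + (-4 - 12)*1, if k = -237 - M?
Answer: -456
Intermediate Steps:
k = -440 (k = -237 - 1*203 = -237 - 203 = -440)
k + (-4 - 12)*1 = -440 + (-4 - 12)*1 = -440 - 16*1 = -440 - 16 = -456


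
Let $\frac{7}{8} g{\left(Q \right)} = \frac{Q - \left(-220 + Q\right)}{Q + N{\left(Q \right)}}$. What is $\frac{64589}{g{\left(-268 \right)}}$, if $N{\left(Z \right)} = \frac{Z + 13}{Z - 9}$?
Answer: $- \frac{33448511663}{487520} \approx -68610.0$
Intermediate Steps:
$N{\left(Z \right)} = \frac{13 + Z}{-9 + Z}$
$g{\left(Q \right)} = \frac{1760}{7 \left(Q + \frac{13 + Q}{-9 + Q}\right)}$ ($g{\left(Q \right)} = \frac{8 \frac{Q - \left(-220 + Q\right)}{Q + \frac{13 + Q}{-9 + Q}}}{7} = \frac{8 \frac{220}{Q + \frac{13 + Q}{-9 + Q}}}{7} = \frac{1760}{7 \left(Q + \frac{13 + Q}{-9 + Q}\right)}$)
$\frac{64589}{g{\left(-268 \right)}} = \frac{64589}{\frac{1760}{7} \frac{1}{13 + \left(-268\right)^{2} - -2144} \left(-9 - 268\right)} = \frac{64589}{\frac{1760}{7} \frac{1}{13 + 71824 + 2144} \left(-277\right)} = \frac{64589}{\frac{1760}{7} \cdot \frac{1}{73981} \left(-277\right)} = \frac{64589}{- \frac{487520}{517867}} = 64589 \left(- \frac{517867}{487520}\right) = - \frac{33448511663}{487520}$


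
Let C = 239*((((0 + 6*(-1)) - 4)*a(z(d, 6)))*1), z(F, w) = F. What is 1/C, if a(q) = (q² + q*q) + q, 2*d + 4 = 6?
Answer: -1/7170 ≈ -0.00013947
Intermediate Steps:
d = 1 (d = -2 + (½)*6 = -2 + 3 = 1)
a(q) = q + 2*q² (a(q) = (q² + q²) + q = 2*q² + q = q + 2*q²)
C = -7170 (C = 239*((((0 + 6*(-1)) - 4)*(1*(1 + 2*1)))*1) = 239*((((0 - 6) - 4)*(1*(1 + 2)))*1) = 239*(((-6 - 4)*(1*3))*1) = 239*(-10*3*1) = 239*(-30*1) = 239*(-30) = -7170)
1/C = 1/(-7170) = -1/7170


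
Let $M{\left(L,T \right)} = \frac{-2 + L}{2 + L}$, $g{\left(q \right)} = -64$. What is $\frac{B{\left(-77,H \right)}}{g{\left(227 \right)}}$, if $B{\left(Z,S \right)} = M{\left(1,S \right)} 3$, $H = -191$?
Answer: $\frac{1}{64} \approx 0.015625$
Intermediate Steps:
$M{\left(L,T \right)} = \frac{-2 + L}{2 + L}$
$B{\left(Z,S \right)} = -1$ ($B{\left(Z,S \right)} = \frac{-2 + 1}{2 + 1} \cdot 3 = \frac{1}{3} \left(-1\right) 3 = \left(- \frac{1}{3}\right) 3 = -1$)
$\frac{B{\left(-77,H \right)}}{g{\left(227 \right)}} = - \frac{1}{-64} = \left(-1\right) \left(- \frac{1}{64}\right) = \frac{1}{64}$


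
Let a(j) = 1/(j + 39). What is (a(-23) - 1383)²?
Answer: 489604129/256 ≈ 1.9125e+6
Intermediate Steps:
a(j) = 1/(39 + j)
(a(-23) - 1383)² = (1/(39 - 23) - 1383)² = (1/16 - 1383)² = (-22127/16)² = 489604129/256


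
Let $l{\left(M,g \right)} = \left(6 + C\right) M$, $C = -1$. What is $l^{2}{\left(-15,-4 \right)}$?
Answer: $5625$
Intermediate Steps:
$l{\left(M,g \right)} = 5 M$ ($l{\left(M,g \right)} = \left(6 - 1\right) M = 5 M$)
$l^{2}{\left(-15,-4 \right)} = \left(5 \left(-15\right)\right)^{2} = \left(-75\right)^{2} = 5625$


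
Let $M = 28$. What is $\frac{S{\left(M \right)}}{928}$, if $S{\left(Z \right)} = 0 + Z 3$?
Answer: $\frac{21}{232} \approx 0.090517$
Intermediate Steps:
$S{\left(Z \right)} = 3 Z$ ($S{\left(Z \right)} = 0 + 3 Z = 3 Z$)
$\frac{S{\left(M \right)}}{928} = \frac{3 \cdot 28}{928} = 84 \cdot \frac{1}{928} = \frac{21}{232}$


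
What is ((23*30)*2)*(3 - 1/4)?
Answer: 3795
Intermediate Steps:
((23*30)*2)*(3 - 1/4) = (690*2)*(3 - 1*1/4) = 1380*(3 - 1/4) = 1380*(11/4) = 3795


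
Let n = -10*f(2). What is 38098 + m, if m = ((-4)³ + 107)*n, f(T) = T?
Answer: 37238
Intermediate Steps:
n = -20 (n = -10*2 = -20)
m = -860 (m = ((-4)³ + 107)*(-20) = (-64 + 107)*(-20) = 43*(-20) = -860)
38098 + m = 38098 - 860 = 37238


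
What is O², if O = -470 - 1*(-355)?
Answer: 13225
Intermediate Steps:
O = -115 (O = -470 + 355 = -115)
O² = (-115)² = 13225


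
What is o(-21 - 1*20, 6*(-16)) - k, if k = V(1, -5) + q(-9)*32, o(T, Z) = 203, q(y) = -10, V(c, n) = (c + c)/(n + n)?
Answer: 2616/5 ≈ 523.20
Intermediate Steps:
V(c, n) = c/n (V(c, n) = (2*c)/((2*n)) = (2*c)*(1/(2*n)) = c/n)
k = -1601/5 (k = 1/(-5) - 10*32 = 1*(-1/5) - 320 = -1/5 - 320 = -1601/5 ≈ -320.20)
o(-21 - 1*20, 6*(-16)) - k = 203 - 1*(-1601/5) = 203 + 1601/5 = 2616/5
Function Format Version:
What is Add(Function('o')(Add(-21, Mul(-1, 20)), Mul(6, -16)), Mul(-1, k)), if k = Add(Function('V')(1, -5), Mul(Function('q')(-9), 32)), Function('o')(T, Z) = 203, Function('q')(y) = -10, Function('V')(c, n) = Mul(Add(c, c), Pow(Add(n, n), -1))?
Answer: Rational(2616, 5) ≈ 523.20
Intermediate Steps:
Function('V')(c, n) = Mul(c, Pow(n, -1)) (Function('V')(c, n) = Mul(Mul(2, c), Pow(Mul(2, n), -1)) = Mul(Mul(2, c), Mul(Rational(1, 2), Pow(n, -1))) = Mul(c, Pow(n, -1)))
k = Rational(-1601, 5) (k = Add(Mul(1, Pow(-5, -1)), Mul(-10, 32)) = Add(Mul(1, Rational(-1, 5)), -320) = Add(Rational(-1, 5), -320) = Rational(-1601, 5) ≈ -320.20)
Add(Function('o')(Add(-21, Mul(-1, 20)), Mul(6, -16)), Mul(-1, k)) = Add(203, Mul(-1, Rational(-1601, 5))) = Add(203, Rational(1601, 5)) = Rational(2616, 5)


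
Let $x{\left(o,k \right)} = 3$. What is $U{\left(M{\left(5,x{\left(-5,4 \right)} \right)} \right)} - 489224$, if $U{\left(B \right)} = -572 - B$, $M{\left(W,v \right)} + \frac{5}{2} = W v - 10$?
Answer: $- \frac{979597}{2} \approx -4.898 \cdot 10^{5}$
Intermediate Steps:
$M{\left(W,v \right)} = - \frac{25}{2} + W v$ ($M{\left(W,v \right)} = - \frac{5}{2} + \left(W v - 10\right) = - \frac{5}{2} + \left(-10 + W v\right) = - \frac{25}{2} + W v$)
$U{\left(M{\left(5,x{\left(-5,4 \right)} \right)} \right)} - 489224 = \left(-572 - \left(- \frac{25}{2} + 5 \cdot 3\right)\right) - 489224 = \left(-572 - \left(- \frac{25}{2} + 15\right)\right) - 489224 = \left(-572 - \frac{5}{2}\right) - 489224 = - \frac{1149}{2} - 489224 = - \frac{979597}{2}$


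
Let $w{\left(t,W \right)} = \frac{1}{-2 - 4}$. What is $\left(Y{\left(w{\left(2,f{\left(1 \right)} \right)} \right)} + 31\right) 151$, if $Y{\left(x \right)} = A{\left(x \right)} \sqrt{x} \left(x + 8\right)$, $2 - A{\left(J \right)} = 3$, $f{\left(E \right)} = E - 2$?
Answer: $4681 - \frac{7097 i \sqrt{6}}{36} \approx 4681.0 - 482.89 i$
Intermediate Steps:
$f{\left(E \right)} = -2 + E$ ($f{\left(E \right)} = E - 2 = -2 + E$)
$A{\left(J \right)} = -1$ ($A{\left(J \right)} = 2 - 3 = -1$)
$w{\left(t,W \right)} = - \frac{1}{6}$ ($w{\left(t,W \right)} = \frac{1}{-6} = - \frac{1}{6}$)
$Y{\left(x \right)} = - \sqrt{x} \left(8 + x\right)$ ($Y{\left(x \right)} = - \sqrt{x} \left(x + 8\right) = - \sqrt{x} \left(8 + x\right)$)
$\left(Y{\left(w{\left(2,f{\left(1 \right)} \right)} \right)} + 31\right) 151 = \left(\sqrt{- \frac{1}{6}} \left(-8 - - \frac{1}{6}\right) + 31\right) 151 = \left(\frac{i \sqrt{6}}{6} \left(-8 + \frac{1}{6}\right) + 31\right) 151 = \left(\frac{i \sqrt{6}}{6} \left(- \frac{47}{6}\right) + 31\right) 151 = \left(- \frac{47 i \sqrt{6}}{36} + 31\right) 151 = \left(31 - \frac{47 i \sqrt{6}}{36}\right) 151 = 4681 - \frac{7097 i \sqrt{6}}{36}$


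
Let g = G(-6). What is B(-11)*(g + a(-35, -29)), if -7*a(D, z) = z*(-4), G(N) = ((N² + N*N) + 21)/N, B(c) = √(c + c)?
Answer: -449*I*√22/14 ≈ -150.43*I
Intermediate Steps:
B(c) = √2*√c (B(c) = √(2*c) = √2*√c)
G(N) = (21 + 2*N²)/N (G(N) = ((N² + N²) + 21)/N = (2*N² + 21)/N = (21 + 2*N²)/N)
a(D, z) = 4*z/7 (a(D, z) = -z*(-4)/7 = -(-4)*z/7 = 4*z/7)
g = -31/2 (g = 2*(-6) + 21/(-6) = -12 + 21*(-⅙) = -12 - 7/2 = -31/2 ≈ -15.500)
B(-11)*(g + a(-35, -29)) = (√2*√(-11))*(-31/2 + (4/7)*(-29)) = (√2*(I*√11))*(-31/2 - 116/7) = (I*√22)*(-449/14) = -449*I*√22/14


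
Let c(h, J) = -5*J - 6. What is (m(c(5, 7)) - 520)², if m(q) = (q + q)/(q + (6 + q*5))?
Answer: 3888644881/14400 ≈ 2.7005e+5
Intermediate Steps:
c(h, J) = -6 - 5*J
m(q) = 2*q/(6 + 6*q) (m(q) = (2*q)/(q + (6 + 5*q)) = (2*q)/(6 + 6*q) = 2*q/(6 + 6*q))
(m(c(5, 7)) - 520)² = ((-6 - 5*7)/(3*(1 + (-6 - 5*7))) - 520)² = ((-6 - 35)/(3*(1 + (-6 - 35))) - 520)² = ((⅓)*(-41)/(1 - 41) - 520)² = ((⅓)*(-41)/(-40) - 520)² = ((⅓)*(-41)*(-1/40) - 520)² = (41/120 - 520)² = (-62359/120)² = 3888644881/14400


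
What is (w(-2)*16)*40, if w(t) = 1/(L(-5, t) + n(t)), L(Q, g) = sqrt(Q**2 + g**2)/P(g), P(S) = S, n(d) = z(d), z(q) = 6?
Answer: 3072/23 + 256*sqrt(29)/23 ≈ 193.50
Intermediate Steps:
n(d) = 6
L(Q, g) = sqrt(Q**2 + g**2)/g
w(t) = 1/(6 + sqrt(25 + t**2)/t) (w(t) = 1/(sqrt((-5)**2 + t**2)/t + 6) = 1/(sqrt(25 + t**2)/t + 6) = 1/(6 + sqrt(25 + t**2)/t))
(w(-2)*16)*40 = (-2/(sqrt(25 + (-2)**2) + 6*(-2))*16)*40 = (-2/(sqrt(25 + 4) - 12)*16)*40 = (-2/(sqrt(29) - 12)*16)*40 = (-2/(-12 + sqrt(29))*16)*40 = -32/(-12 + sqrt(29))*40 = -1280/(-12 + sqrt(29))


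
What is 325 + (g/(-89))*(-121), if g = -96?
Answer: 17309/89 ≈ 194.48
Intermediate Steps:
325 + (g/(-89))*(-121) = 325 - 96/(-89)*(-121) = 325 - 96*(-1/89)*(-121) = 325 + (96/89)*(-121) = 325 - 11616/89 = 17309/89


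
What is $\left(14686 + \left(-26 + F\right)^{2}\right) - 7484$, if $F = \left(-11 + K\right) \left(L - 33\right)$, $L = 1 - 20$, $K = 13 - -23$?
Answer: $1765478$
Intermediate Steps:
$K = 36$ ($K = 13 + 23 = 36$)
$L = -19$
$F = -1300$ ($F = \left(-11 + 36\right) \left(-19 - 33\right) = 25 \left(-52\right) = -1300$)
$\left(14686 + \left(-26 + F\right)^{2}\right) - 7484 = \left(14686 + \left(-26 - 1300\right)^{2}\right) - 7484 = \left(14686 + \left(-1326\right)^{2}\right) - 7484 = \left(14686 + 1758276\right) - 7484 = 1772962 - 7484 = 1765478$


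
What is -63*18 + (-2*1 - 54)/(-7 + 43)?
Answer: -10220/9 ≈ -1135.6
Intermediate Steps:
-63*18 + (-2*1 - 54)/(-7 + 43) = -1134 + (-2 - 54)/36 = -1134 - 56*1/36 = -1134 - 14/9 = -10220/9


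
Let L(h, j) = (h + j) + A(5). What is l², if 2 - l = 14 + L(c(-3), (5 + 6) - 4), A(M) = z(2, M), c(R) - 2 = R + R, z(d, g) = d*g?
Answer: 625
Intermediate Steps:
c(R) = 2 + 2*R (c(R) = 2 + (R + R) = 2 + 2*R)
A(M) = 2*M
L(h, j) = 10 + h + j (L(h, j) = (h + j) + 2*5 = (h + j) + 10 = 10 + h + j)
l = -25 (l = 2 - (14 + (10 + (2 + 2*(-3)) + ((5 + 6) - 4))) = 2 - (14 + (10 + (2 - 6) + (11 - 4))) = 2 - (14 + (10 - 4 + 7)) = 2 - (14 + 13) = 2 - 1*27 = 2 - 27 = -25)
l² = (-25)² = 625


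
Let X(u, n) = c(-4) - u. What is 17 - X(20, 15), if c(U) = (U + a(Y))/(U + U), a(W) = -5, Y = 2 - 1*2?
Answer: 287/8 ≈ 35.875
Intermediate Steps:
Y = 0 (Y = 2 - 2 = 0)
c(U) = (-5 + U)/(2*U) (c(U) = (U - 5)/(U + U) = (-5 + U)/((2*U)) = (-5 + U)*(1/(2*U)) = (-5 + U)/(2*U))
X(u, n) = 9/8 - u (X(u, n) = (½)*(-5 - 4)/(-4) - u = (½)*(-¼)*(-9) - u = 9/8 - u)
17 - X(20, 15) = 17 - (9/8 - 1*20) = 17 - (9/8 - 20) = 17 - 1*(-151/8) = 17 + 151/8 = 287/8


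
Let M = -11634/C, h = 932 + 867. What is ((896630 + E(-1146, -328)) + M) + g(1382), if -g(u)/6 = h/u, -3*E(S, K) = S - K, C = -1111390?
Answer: 147597597914908/164565105 ≈ 8.9690e+5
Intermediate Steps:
h = 1799
M = 831/79385 (M = -11634/(-1111390) = -11634*(-1/1111390) = 831/79385 ≈ 0.010468)
E(S, K) = -S/3 + K/3 (E(S, K) = -(S - K)/3 = -S/3 + K/3)
g(u) = -10794/u
((896630 + E(-1146, -328)) + M) + g(1382) = ((896630 + (-⅓*(-1146) + (⅓)*(-328))) + 831/79385) - 10794/1382 = ((896630 + (382 - 328/3)) + 831/79385) - 10794*1/1382 = ((896630 + 818/3) + 831/79385) - 5397/691 = (2690708/3 + 831/79385) - 5397/691 = 213601857073/238155 - 5397/691 = 147597597914908/164565105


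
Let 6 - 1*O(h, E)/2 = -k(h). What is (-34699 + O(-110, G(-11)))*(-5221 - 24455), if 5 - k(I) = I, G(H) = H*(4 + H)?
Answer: 1022545932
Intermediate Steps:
k(I) = 5 - I
O(h, E) = 22 - 2*h (O(h, E) = 12 - (-2)*(5 - h) = 12 - 2*(-5 + h) = 12 + (10 - 2*h) = 22 - 2*h)
(-34699 + O(-110, G(-11)))*(-5221 - 24455) = (-34699 + (22 - 2*(-110)))*(-5221 - 24455) = (-34699 + (22 + 220))*(-29676) = (-34699 + 242)*(-29676) = -34457*(-29676) = 1022545932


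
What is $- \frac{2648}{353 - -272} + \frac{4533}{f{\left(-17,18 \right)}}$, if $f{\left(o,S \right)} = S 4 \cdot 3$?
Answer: $\frac{753719}{45000} \approx 16.749$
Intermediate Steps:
$f{\left(o,S \right)} = 12 S$ ($f{\left(o,S \right)} = 4 S 3 = 12 S$)
$- \frac{2648}{353 - -272} + \frac{4533}{f{\left(-17,18 \right)}} = - \frac{2648}{353 - -272} + \frac{4533}{12 \cdot 18} = - \frac{2648}{353 + 272} + \frac{4533}{216} = - \frac{2648}{625} + 4533 \cdot \frac{1}{216} = \left(-2648\right) \frac{1}{625} + \frac{1511}{72} = - \frac{2648}{625} + \frac{1511}{72} = \frac{753719}{45000}$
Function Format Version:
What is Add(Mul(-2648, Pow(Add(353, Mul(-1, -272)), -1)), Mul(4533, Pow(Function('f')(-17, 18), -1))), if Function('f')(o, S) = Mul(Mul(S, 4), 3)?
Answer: Rational(753719, 45000) ≈ 16.749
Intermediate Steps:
Function('f')(o, S) = Mul(12, S) (Function('f')(o, S) = Mul(Mul(4, S), 3) = Mul(12, S))
Add(Mul(-2648, Pow(Add(353, Mul(-1, -272)), -1)), Mul(4533, Pow(Function('f')(-17, 18), -1))) = Add(Mul(-2648, Pow(Add(353, Mul(-1, -272)), -1)), Mul(4533, Pow(Mul(12, 18), -1))) = Add(Mul(-2648, Pow(Add(353, 272), -1)), Mul(4533, Pow(216, -1))) = Add(Mul(-2648, Pow(625, -1)), Mul(4533, Rational(1, 216))) = Add(Mul(-2648, Rational(1, 625)), Rational(1511, 72)) = Add(Rational(-2648, 625), Rational(1511, 72)) = Rational(753719, 45000)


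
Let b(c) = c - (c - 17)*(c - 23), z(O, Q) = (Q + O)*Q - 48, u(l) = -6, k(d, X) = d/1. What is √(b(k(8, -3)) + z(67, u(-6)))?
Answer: I*√541 ≈ 23.259*I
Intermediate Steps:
k(d, X) = d (k(d, X) = d*1 = d)
z(O, Q) = -48 + Q*(O + Q) (z(O, Q) = (O + Q)*Q - 48 = Q*(O + Q) - 48 = -48 + Q*(O + Q))
b(c) = c - (-23 + c)*(-17 + c) (b(c) = c - (-17 + c)*(-23 + c) = c - (-23 + c)*(-17 + c))
√(b(k(8, -3)) + z(67, u(-6))) = √((-391 - 1*8² + 41*8) + (-48 + (-6)² + 67*(-6))) = √((-391 - 1*64 + 328) + (-48 + 36 - 402)) = √((-391 - 64 + 328) - 414) = √(-127 - 414) = √(-541) = I*√541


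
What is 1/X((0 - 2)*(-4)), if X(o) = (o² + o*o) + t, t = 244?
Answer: 1/372 ≈ 0.0026882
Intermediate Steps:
X(o) = 244 + 2*o² (X(o) = (o² + o*o) + 244 = (o² + o²) + 244 = 2*o² + 244 = 244 + 2*o²)
1/X((0 - 2)*(-4)) = 1/(244 + 2*((0 - 2)*(-4))²) = 1/(244 + 2*(-2*(-4))²) = 1/(244 + 2*8²) = 1/(244 + 2*64) = 1/(244 + 128) = 1/372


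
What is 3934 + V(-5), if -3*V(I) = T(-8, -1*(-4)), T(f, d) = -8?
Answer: 11810/3 ≈ 3936.7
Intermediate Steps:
V(I) = 8/3 (V(I) = -⅓*(-8) = 8/3)
3934 + V(-5) = 3934 + 8/3 = 11810/3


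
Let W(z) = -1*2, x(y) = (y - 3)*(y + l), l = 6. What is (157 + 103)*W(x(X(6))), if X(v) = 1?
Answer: -520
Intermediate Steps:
x(y) = (-3 + y)*(6 + y) (x(y) = (y - 3)*(y + 6) = (-3 + y)*(6 + y))
W(z) = -2
(157 + 103)*W(x(X(6))) = (157 + 103)*(-2) = 260*(-2) = -520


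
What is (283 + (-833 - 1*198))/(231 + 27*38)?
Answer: -748/1257 ≈ -0.59507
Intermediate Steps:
(283 + (-833 - 1*198))/(231 + 27*38) = (283 + (-833 - 198))/(231 + 1026) = (283 - 1031)/1257 = -748*1/1257 = -748/1257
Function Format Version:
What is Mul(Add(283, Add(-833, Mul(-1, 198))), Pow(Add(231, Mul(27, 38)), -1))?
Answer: Rational(-748, 1257) ≈ -0.59507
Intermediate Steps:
Mul(Add(283, Add(-833, Mul(-1, 198))), Pow(Add(231, Mul(27, 38)), -1)) = Mul(Add(283, Add(-833, -198)), Pow(Add(231, 1026), -1)) = Mul(Add(283, -1031), Pow(1257, -1)) = Mul(-748, Rational(1, 1257)) = Rational(-748, 1257)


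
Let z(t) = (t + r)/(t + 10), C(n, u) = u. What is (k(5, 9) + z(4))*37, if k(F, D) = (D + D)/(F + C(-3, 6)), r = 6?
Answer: 6697/77 ≈ 86.974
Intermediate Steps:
z(t) = (6 + t)/(10 + t) (z(t) = (t + 6)/(t + 10) = (6 + t)/(10 + t))
k(F, D) = 2*D/(6 + F) (k(F, D) = (D + D)/(F + 6) = (2*D)/(6 + F) = 2*D/(6 + F))
(k(5, 9) + z(4))*37 = (2*9/(6 + 5) + (6 + 4)/(10 + 4))*37 = (2*9/11 + 10/14)*37 = (2*9*(1/11) + (1/14)*10)*37 = (18/11 + 5/7)*37 = (181/77)*37 = 6697/77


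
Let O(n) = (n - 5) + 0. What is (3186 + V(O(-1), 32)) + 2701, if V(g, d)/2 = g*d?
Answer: 5503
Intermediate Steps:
O(n) = -5 + n (O(n) = (-5 + n) + 0 = -5 + n)
V(g, d) = 2*d*g (V(g, d) = 2*(g*d) = 2*(d*g) = 2*d*g)
(3186 + V(O(-1), 32)) + 2701 = (3186 + 2*32*(-5 - 1)) + 2701 = (3186 + 2*32*(-6)) + 2701 = (3186 - 384) + 2701 = 2802 + 2701 = 5503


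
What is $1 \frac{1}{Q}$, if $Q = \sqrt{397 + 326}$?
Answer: $\frac{\sqrt{723}}{723} \approx 0.03719$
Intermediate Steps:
$Q = \sqrt{723} \approx 26.889$
$1 \frac{1}{Q} = 1 \frac{1}{\sqrt{723}} = 1 \frac{\sqrt{723}}{723} = \frac{\sqrt{723}}{723}$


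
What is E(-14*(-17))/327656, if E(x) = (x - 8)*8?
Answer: 230/40957 ≈ 0.0056156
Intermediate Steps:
E(x) = -64 + 8*x (E(x) = (-8 + x)*8 = -64 + 8*x)
E(-14*(-17))/327656 = (-64 + 8*(-14*(-17)))/327656 = (-64 + 8*238)*(1/327656) = (-64 + 1904)*(1/327656) = 1840*(1/327656) = 230/40957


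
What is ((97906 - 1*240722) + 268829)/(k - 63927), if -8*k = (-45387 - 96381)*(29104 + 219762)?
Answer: 126013/4410090459 ≈ 2.8574e-5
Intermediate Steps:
k = 4410154386 (k = -(-45387 - 96381)*(29104 + 219762)/8 = -(-17721)*248866 = -1/8*(-35281235088) = 4410154386)
((97906 - 1*240722) + 268829)/(k - 63927) = ((97906 - 1*240722) + 268829)/(4410154386 - 63927) = ((97906 - 240722) + 268829)/4410090459 = (-142816 + 268829)*(1/4410090459) = 126013*(1/4410090459) = 126013/4410090459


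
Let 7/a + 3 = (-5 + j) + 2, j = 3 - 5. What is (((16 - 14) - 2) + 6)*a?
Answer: -21/4 ≈ -5.2500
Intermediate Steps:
j = -2
a = -7/8 (a = 7/(-3 + ((-5 - 2) + 2)) = 7/(-3 + (-7 + 2)) = 7/(-3 - 5) = 7/(-8) = 7*(-⅛) = -7/8 ≈ -0.87500)
(((16 - 14) - 2) + 6)*a = (((16 - 14) - 2) + 6)*(-7/8) = ((2 - 2) + 6)*(-7/8) = (0 + 6)*(-7/8) = 6*(-7/8) = -21/4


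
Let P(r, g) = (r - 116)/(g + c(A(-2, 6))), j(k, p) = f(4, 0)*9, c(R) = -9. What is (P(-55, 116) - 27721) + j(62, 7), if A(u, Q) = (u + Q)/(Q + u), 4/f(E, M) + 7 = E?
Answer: -2967602/107 ≈ -27735.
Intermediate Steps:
f(E, M) = 4/(-7 + E)
A(u, Q) = 1 (A(u, Q) = (Q + u)/(Q + u) = 1)
j(k, p) = -12 (j(k, p) = (4/(-7 + 4))*9 = (4/(-3))*9 = (4*(-⅓))*9 = -4/3*9 = -12)
P(r, g) = (-116 + r)/(-9 + g) (P(r, g) = (r - 116)/(g - 9) = (-116 + r)/(-9 + g))
(P(-55, 116) - 27721) + j(62, 7) = ((-116 - 55)/(-9 + 116) - 27721) - 12 = (-171/107 - 27721) - 12 = -2966318/107 - 12 = -2967602/107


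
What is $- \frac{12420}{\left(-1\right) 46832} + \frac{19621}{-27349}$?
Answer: $- \frac{20686289}{45743156} \approx -0.45223$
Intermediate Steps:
$- \frac{12420}{\left(-1\right) 46832} + \frac{19621}{-27349} = - \frac{12420}{-46832} + 19621 \left(- \frac{1}{27349}\right) = \left(-12420\right) \left(- \frac{1}{46832}\right) - \frac{2803}{3907} = \frac{3105}{11708} - \frac{2803}{3907} = - \frac{20686289}{45743156}$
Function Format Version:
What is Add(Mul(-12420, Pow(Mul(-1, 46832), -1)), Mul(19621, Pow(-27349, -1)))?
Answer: Rational(-20686289, 45743156) ≈ -0.45223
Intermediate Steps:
Add(Mul(-12420, Pow(Mul(-1, 46832), -1)), Mul(19621, Pow(-27349, -1))) = Add(Mul(-12420, Pow(-46832, -1)), Mul(19621, Rational(-1, 27349))) = Add(Mul(-12420, Rational(-1, 46832)), Rational(-2803, 3907)) = Add(Rational(3105, 11708), Rational(-2803, 3907)) = Rational(-20686289, 45743156)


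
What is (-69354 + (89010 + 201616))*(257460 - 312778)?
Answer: -12240324496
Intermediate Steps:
(-69354 + (89010 + 201616))*(257460 - 312778) = (-69354 + 290626)*(-55318) = 221272*(-55318) = -12240324496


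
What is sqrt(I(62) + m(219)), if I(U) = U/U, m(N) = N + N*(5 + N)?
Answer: 2*sqrt(12319) ≈ 221.98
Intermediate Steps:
I(U) = 1
sqrt(I(62) + m(219)) = sqrt(1 + 219*(6 + 219)) = sqrt(1 + 219*225) = sqrt(1 + 49275) = sqrt(49276) = 2*sqrt(12319)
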